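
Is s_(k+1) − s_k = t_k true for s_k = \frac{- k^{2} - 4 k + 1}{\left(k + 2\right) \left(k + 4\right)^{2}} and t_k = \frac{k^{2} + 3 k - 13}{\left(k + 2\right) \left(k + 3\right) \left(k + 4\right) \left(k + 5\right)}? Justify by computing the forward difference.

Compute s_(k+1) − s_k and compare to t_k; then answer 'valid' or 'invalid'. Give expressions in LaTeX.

Invalid: residual \frac{- 2 k^{3} - 16 k^{2} - 18 k + 57}{k^{6} + 23 k^{5} + 217 k^{4} + 1073 k^{3} + 2926 k^{2} + 4160 k + 2400} ≠ 0.

s_(k+1) = (-4*k - (k + 1)**2 - 3)/((k + 3)*(k + 5)**2)
s_(k+1) − s_k = (k**4 + 10*k**3 + 18*k**2 - 75*k - 203)/(k**6 + 23*k**5 + 217*k**4 + 1073*k**3 + 2926*k**2 + 4160*k + 2400)
(s_(k+1) − s_k) − t_k = (-2*k**3 - 16*k**2 - 18*k + 57)/(k**6 + 23*k**5 + 217*k**4 + 1073*k**3 + 2926*k**2 + 4160*k + 2400)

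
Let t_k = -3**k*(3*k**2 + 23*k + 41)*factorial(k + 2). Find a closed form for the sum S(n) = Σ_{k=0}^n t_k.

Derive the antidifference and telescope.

S(n) = -3*3**n*n*factorial(n + 3) - 15*3**n*factorial(n + 3) + 8

t_(k+1)/t_k = 3*(3*k**3 + 38*k**2 + 154*k + 201)/(3*k**2 + 23*k + 41).
Factor: A=3*k + 9; B=1; C=k**2 + 23*k/3 + 41/3.
Key eq: (3*k + 9)·f(k+1) = (1)·f(k) + (k**2 + 23*k/3 + 41/3).
d = 1 from the (1,0,2) case.
Solve for f: f(k) = (k + 4)/3 (degree 1 ≤ 1).
R(k) = B(k−1)·f(k)/C(k) = (k + 4)/(3*k**2 + 23*k + 41); s_k = R·t_k = -3**k*(k + 4)*factorial(k + 2).
Δs = -3**k*(3*k**2 + 23*k + 41)*factorial(k + 2), as required.
Evaluate: s_(n+1) = -3**(n + 1)*(n + 5)*factorial(n + 3); subtract s_(0) = -8 ⇒ S(n) = -3*3**n*n*factorial(n + 3) - 15*3**n*factorial(n + 3) + 8.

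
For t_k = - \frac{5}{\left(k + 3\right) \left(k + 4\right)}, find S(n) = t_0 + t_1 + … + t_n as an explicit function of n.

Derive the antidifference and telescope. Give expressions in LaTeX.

S(n) = \frac{5 \left(- n - 1\right)}{3 \left(n + 4\right)}

The ratio is (k + 3)/(k + 5).
Gosper form: A/B · C(k+1)/C(k) with A=k + 3, B=k + 5, C=1.
Need (k + 3)·f(k+1) − (k + 4)·f(k) = 1.
d = 1 from the (1,1,0) case.
A polynomial solution: f(k) = k/3.
Certificate R = B(k−1)f/C = k*(k + 4)/3 gives s_k = -5*k/(3*k + 9).
Verify: -5/(k**2 + 7*k + 12) matches t_k.
Telescope: S(n) = s_(n+1) − s_(0) = 5*(-n - 1)/(3*(n + 4)) − (0) = 5*(-n - 1)/(3*(n + 4)).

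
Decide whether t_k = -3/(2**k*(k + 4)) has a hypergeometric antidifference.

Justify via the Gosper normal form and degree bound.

Step 1: r(k) = (k + 4)/(2*(k + 5)).
A = k/2 + 2, B = k + 5, C = 1.
Solve (k/2 + 2)·f(k+1) − (k + 4)·f(k) = 1.
d = -1 from the (1,1,0) case.
d = -1 < 0 ⇒ no nonzero polynomial f; not summable.

No. Not Gosper-summable.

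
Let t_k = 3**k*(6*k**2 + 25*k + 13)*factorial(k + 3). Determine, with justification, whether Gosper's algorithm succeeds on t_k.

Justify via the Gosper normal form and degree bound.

Ratio r(k) = 3*(6*k**3 + 61*k**2 + 192*k + 176)/(6*k**2 + 25*k + 13).
A = 3*k + 12, B = 1, C = k**2 + 25*k/6 + 13/6.
f must satisfy (3*k + 12)·f(k+1) − (1)·f(k) = k**2 + 25*k/6 + 13/6.
Bound: deg f ≤ 1.
Coefficient equations give f(k) = (2*k - 1)/6.
Certificate R = B(k−1)f/C = (2*k - 1)/(6*k**2 + 25*k + 13) gives s_k = 3**k*(2*k - 1)*factorial(k + 3).
Verify: 3**k*(6*k**2 + 25*k + 13)*factorial(k + 3) matches t_k.

Yes. s_k = 3**k*(2*k - 1)*factorial(k + 3).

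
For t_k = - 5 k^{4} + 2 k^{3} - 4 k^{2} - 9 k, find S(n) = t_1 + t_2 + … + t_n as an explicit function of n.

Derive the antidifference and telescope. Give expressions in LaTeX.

Compute t_(k+1)/t_k: get (5*k**4 + 18*k**3 + 28*k**2 + 31*k + 16)/(k*(5*k**3 - 2*k**2 + 4*k + 9)).
So A=1 and B=1, with C=k**4 - 2*k**3/5 + 4*k**2/5 + 9*k/5.
Set up (1)·f(k+1) − (1)·f(k) − (k**4 - 2*k**3/5 + 4*k**2/5 + 9*k/5) = 0.
From deg A=0, deg B=0, deg C=4: d=5.
Match coefficients ⇒ f(k) = k*(k - 1)*(k**3 - 2*k**2 + 2*k + 4)/5.
Certificate R = B(k−1)f/C = (k - 1)*(k**3 - 2*k**2 + 2*k + 4)/(5*k**3 - 2*k**2 + 4*k + 9) gives s_k = k*(-k**4 + 3*k**3 - 4*k**2 - 2*k + 4).
Δs = k*(-5*k**3 + 2*k**2 - 4*k - 9), as required.
Telescope: S(n) = s_(n+1) − s_(1) = n*(-n**4 - 2*n**3 - 2*n**2 - 6*n - 5) − (0) = n*(-n**4 - 2*n**3 - 2*n**2 - 6*n - 5).

S(n) = n \left(- n^{4} - 2 n^{3} - 2 n^{2} - 6 n - 5\right)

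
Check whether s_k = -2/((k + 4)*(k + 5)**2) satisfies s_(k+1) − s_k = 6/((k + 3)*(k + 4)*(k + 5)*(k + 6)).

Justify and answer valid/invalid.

Invalid: residual 4*(-4*k - 21)/(k**6 + 29*k**5 + 347*k**4 + 2191*k**3 + 7692*k**2 + 14220*k + 10800) ≠ 0.

s_(k+1) = -2/((k + 5)*(k + 6)**2)
s_(k+1) − s_k = 2*(3*k + 16)/(k**5 + 26*k**4 + 269*k**3 + 1384*k**2 + 3540*k + 3600)
(s_(k+1) − s_k) − t_k = 4*(-4*k - 21)/(k**6 + 29*k**5 + 347*k**4 + 2191*k**3 + 7692*k**2 + 14220*k + 10800)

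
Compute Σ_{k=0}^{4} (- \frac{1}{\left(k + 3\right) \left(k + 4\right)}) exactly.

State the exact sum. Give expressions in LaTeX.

Ratio r(k) = (k + 3)/(k + 5).
Gosper form: A/B · C(k+1)/C(k) with A=k + 3, B=k + 5, C=1.
Solve (k + 3)·f(k+1) − (k + 4)·f(k) = 1.
deg f ≤ 1 (via 1,1,0).
Coefficient equations give f(k) = k/3.
Certificate R = B(k−1)f/C = k*(k + 4)/3 gives s_k = -k/(3*k + 9).
s_(k+1) − s_k = -1/(k**2 + 7*k + 12) = t_k.
Σ_(k=0)^(4) t_k = s_(5) − s_(0) = -5/24 − (0) = -5/24.

Σ = -5/24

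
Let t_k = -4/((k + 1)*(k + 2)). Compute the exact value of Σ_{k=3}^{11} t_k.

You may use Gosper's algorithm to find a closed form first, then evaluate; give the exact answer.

Σ = -9/13

t_(k+1)/t_k = (k + 1)/(k + 3).
Factor: A=k + 1; B=k + 3; C=1.
Set up (k + 1)·f(k+1) − (k + 2)·f(k) − (1) = 0.
deg f ≤ 1 (via 1,1,0).
Solve for f: f(k) = k (degree 1 ≤ 1).
R(k) = B(k−1)·f(k)/C(k) = k*(k + 2); s_k = R·t_k = -4*k/(k + 1).
Check: Δs_k = -4/(k**2 + 3*k + 2). ✓
Σ_(k=3)^(11) t_k = s_(12) − s_(3) = -48/13 − (-3) = -9/13.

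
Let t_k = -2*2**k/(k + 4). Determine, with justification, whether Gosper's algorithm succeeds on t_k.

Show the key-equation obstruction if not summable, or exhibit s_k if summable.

No; the degree bound rules out any f.

The ratio is 2*(k + 4)/(k + 5).
Normal form (A,B,C) = (2*k + 8, k + 5, 1).
Key eq: (2*k + 8)·f(k+1) = (k + 4)·f(k) + (1).
deg f ≤ -1 (via 1,1,0).
d = -1 < 0 ⇒ no nonzero polynomial f; not summable.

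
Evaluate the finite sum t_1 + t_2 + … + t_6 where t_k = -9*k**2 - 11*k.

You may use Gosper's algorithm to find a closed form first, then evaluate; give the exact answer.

r(k) = (9*k**2 + 29*k + 20)/(k*(9*k + 11)) after simplifying.
Factor: A=1; B=1; C=k**2 + 11*k/9.
Need (1)·f(k+1) − (1)·f(k) = k**2 + 11*k/9.
Bound: deg f ≤ 3.
Coefficient equations give f(k) = k*(k - 1)*(3*k + 4)/9.
Get s_k = R·t_k = k*(-3*k**2 - k + 4) with R(k) = B(k−1)f(k)/C(k) = (k - 1)*(3*k + 4)/(9*k + 11).
Verify: k*(-9*k - 11) matches t_k.
Σ_(k=1)^(6) t_k = s_(7) − s_(1) = -1050 − (0) = -1050.

Σ = -1050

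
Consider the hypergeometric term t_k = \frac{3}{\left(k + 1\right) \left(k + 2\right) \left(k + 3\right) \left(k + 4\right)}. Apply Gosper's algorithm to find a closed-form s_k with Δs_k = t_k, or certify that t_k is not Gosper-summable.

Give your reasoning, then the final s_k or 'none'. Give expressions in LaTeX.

Ratio r(k) = (k + 1)/(k + 5).
A = k + 1, B = k + 5, C = 1.
f must satisfy (k + 1)·f(k+1) − (k + 4)·f(k) = 1.
deg f ≤ 3 (via 1,1,0).
Coefficient equations give f(k) = k*(k**2 + 6*k + 11)/18.
So s_k = (B(k−1)f/C)·t_k = (k*(k + 4)*(k**2 + 6*k + 11)/18)·t_k = k*(k**2 + 6*k + 11)/(6*(k + 1)*(k + 2)*(k + 3)).
Δs = 3/(k**4 + 10*k**3 + 35*k**2 + 50*k + 24), as required.

s_k = \frac{k \left(k^{2} + 6 k + 11\right)}{6 \left(k + 1\right) \left(k + 2\right) \left(k + 3\right)}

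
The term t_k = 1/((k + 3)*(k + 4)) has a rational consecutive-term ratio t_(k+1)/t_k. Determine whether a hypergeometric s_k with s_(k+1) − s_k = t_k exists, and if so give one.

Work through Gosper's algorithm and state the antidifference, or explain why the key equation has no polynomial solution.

s_k = k/(3*(k + 3))

t_(k+1)/t_k = (k + 3)/(k + 5).
Factor: A=k + 3; B=k + 5; C=1.
Key eq: (k + 3)·f(k+1) = (k + 4)·f(k) + (1).
deg f ≤ 1 (via 1,1,0).
Solve for f: f(k) = k/3 (degree 1 ≤ 1).
Then R = B(k−1)f/C = k*(k + 4)/3, so s_k = R(k)·t_k = k/(3*(k + 3)).
s_(k+1) − s_k = 1/(k**2 + 7*k + 12) = t_k.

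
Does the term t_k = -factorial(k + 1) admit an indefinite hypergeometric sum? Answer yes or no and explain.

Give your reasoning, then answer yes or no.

Step 1: r(k) = k + 2.
Gosper form: A/B · C(k+1)/C(k) with A=k + 2, B=1, C=1.
f must satisfy (k + 2)·f(k+1) − (1)·f(k) = 1.
deg f ≤ -1 (via 1,0,0).
d = -1 < 0 ⇒ no nonzero polynomial f; not summable.

No — t_k has no hypergeometric antidifference.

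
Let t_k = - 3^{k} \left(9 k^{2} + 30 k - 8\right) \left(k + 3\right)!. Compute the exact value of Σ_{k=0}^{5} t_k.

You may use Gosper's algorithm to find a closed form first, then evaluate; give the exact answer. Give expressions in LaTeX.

Σ = -3703553304

t_(k+1)/t_k = 3*(9*k**3 + 84*k**2 + 223*k + 124)/(9*k**2 + 30*k - 8).
So A=3*k + 12 and B=1, with C=k**2 + 10*k/3 - 8/9.
Key eq: (3*k + 12)·f(k+1) = (1)·f(k) + (k**2 + 10*k/3 - 8/9).
deg f ≤ 1 (via 1,0,2).
Solving with deg f ≤ 1: f(k) = (3*k - 4)/9.
R(k) = B(k−1)·f(k)/C(k) = (3*k - 4)/(9*k**2 + 30*k - 8); s_k = R·t_k = -3**k*(3*k - 4)*factorial(k + 3).
Verify: -3**k*(9*k**2 + 30*k - 8)*factorial(k + 3) matches t_k.
Σ_(k=0)^(5) t_k = s_(6) − s_(0) = -3703553280 − (24) = -3703553304.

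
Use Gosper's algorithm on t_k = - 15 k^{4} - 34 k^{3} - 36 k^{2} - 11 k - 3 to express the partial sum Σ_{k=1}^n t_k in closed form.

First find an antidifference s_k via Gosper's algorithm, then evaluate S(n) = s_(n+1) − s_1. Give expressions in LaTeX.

S(n) = n \left(- 3 n^{4} - 16 n^{3} - 34 n^{2} - 32 n - 14\right)

Ratio r(k) = (15*k**4 + 94*k**3 + 228*k**2 + 245*k + 99)/(15*k**4 + 34*k**3 + 36*k**2 + 11*k + 3).
So A=1 and B=1, with C=k**4 + 34*k**3/15 + 12*k**2/5 + 11*k/15 + 1/5.
f must satisfy (1)·f(k+1) − (1)·f(k) = k**4 + 34*k**3/15 + 12*k**2/5 + 11*k/15 + 1/5.
deg f ≤ 5 (via 0,0,4).
A polynomial solution: f(k) = k*(3*k**4 + k**3 - 4*k + 3)/15.
Certificate R = B(k−1)f/C = k*(3*k**4 + k**3 - 4*k + 3)/(15*k**4 + 34*k**3 + 36*k**2 + 11*k + 3) gives s_k = k*(-3*k**4 - k**3 + 4*k - 3).
Verify: -15*k**4 - 34*k**3 - 36*k**2 - 11*k - 3 matches t_k.
Evaluate: s_(n+1) = -3*n**5 - 16*n**4 - 34*n**3 - 32*n**2 - 14*n - 3; subtract s_(1) = -3 ⇒ S(n) = n*(-3*n**4 - 16*n**3 - 34*n**2 - 32*n - 14).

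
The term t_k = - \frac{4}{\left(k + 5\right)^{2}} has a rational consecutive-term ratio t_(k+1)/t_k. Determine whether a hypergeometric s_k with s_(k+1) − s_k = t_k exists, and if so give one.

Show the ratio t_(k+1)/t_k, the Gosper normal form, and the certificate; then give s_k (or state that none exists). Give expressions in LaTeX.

no hypergeometric antidifference exists

Ratio r(k) = (k + 5)**2/(k + 6)**2.
A = k**2 + 10*k + 25, B = k**2 + 12*k + 36, C = 1.
Solve (k**2 + 10*k + 25)·f(k+1) − (k**2 + 10*k + 25)·f(k) = 1.
Bound: deg f ≤ 0.
Write f(k) = c0. Then LHS − RHS = -1, requiring -1 = 0: contradictory. No certificate.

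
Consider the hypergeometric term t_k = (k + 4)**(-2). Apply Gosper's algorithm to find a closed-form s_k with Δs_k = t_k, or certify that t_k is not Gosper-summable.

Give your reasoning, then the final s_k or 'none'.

Ratio r(k) = (k + 4)**2/(k + 5)**2.
Normal form (A,B,C) = (k**2 + 8*k + 16, k**2 + 10*k + 25, 1).
Key eq: (k**2 + 8*k + 16)·f(k+1) = (k**2 + 8*k + 16)·f(k) + (1).
From deg A=2, deg B=2, deg C=0: d=0.
Put f(k) = c0: A·f(k+1) − B(k−1)·f(k) − C = -1; need -1 = 0 — inconsistent ⇒ no f, not summable.

none (Gosper's algorithm certifies no s_k)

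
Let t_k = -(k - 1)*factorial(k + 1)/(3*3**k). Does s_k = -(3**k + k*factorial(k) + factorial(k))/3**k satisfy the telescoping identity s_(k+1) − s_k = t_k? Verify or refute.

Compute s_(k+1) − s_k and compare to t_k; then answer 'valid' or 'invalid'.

Valid — Δs_k = t_k.

s_(k+1) = -(3*3**k + k**2*factorial(k) + 3*k*factorial(k) + 2*factorial(k))/(3*3**k)
s_(k+1) − s_k = -(k - 1)*factorial(k + 1)/(3*3**k)
(s_(k+1) − s_k) − t_k = 0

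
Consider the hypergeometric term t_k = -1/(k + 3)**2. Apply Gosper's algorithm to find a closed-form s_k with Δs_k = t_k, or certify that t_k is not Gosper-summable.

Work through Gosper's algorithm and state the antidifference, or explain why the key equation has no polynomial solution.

Step 1: r(k) = (k + 3)**2/(k + 4)**2.
A = k**2 + 6*k + 9, B = k**2 + 8*k + 16, C = 1.
Set up (k**2 + 6*k + 9)·f(k+1) − (k**2 + 6*k + 9)·f(k) − (1) = 0.
d = 0 from the (2,2,0) case.
Write f(k) = c0. Then LHS − RHS = -1, requiring -1 = 0: contradictory. No certificate.

none — t_k is not Gosper-summable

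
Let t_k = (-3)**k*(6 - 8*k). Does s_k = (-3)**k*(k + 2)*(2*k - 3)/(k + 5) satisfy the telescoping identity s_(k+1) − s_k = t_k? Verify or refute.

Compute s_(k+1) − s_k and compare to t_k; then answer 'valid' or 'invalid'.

s_(k+1) = (-3)**(k + 1)*(k + 3)*(2*k - 1)/(k + 6)
s_(k+1) − s_k = (-3)**k*(-8*k**3 - 58*k**2 - 66*k + 81)/(k**2 + 11*k + 30)
(s_(k+1) − s_k) − t_k = (-3)**(k + 1)*(-8*k**2 - 36*k + 33)/(k**2 + 11*k + 30)

Invalid: residual (-3)**(k + 1)*(-8*k**2 - 36*k + 33)/(k**2 + 11*k + 30) ≠ 0.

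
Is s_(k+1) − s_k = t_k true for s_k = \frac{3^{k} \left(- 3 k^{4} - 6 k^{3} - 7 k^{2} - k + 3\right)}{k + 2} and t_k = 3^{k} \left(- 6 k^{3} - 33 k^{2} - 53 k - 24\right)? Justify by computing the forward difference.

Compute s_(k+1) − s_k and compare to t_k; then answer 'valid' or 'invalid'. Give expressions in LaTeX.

s_(k+1) = 3**(k + 1)*(-3*k**4 - 18*k**3 - 43*k**2 - 45*k - 14)/(k + 3)
s_(k+1) − s_k = 3**k*(-6*k**5 - 57*k**4 - 212*k**3 - 371*k**2 - 312*k - 93)/(k**2 + 5*k + 6)
(s_(k+1) − s_k) − t_k = 3**k*(6*k**4 + 42*k**3 + 116*k**2 + 126*k + 51)/(k**2 + 5*k + 6)

Invalid: residual \frac{3^{k} \left(6 k^{4} + 42 k^{3} + 116 k^{2} + 126 k + 51\right)}{k^{2} + 5 k + 6} ≠ 0.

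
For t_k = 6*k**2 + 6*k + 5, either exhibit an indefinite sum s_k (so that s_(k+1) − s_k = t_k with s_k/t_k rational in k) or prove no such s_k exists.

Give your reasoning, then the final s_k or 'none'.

Ratio r(k) = (6*k**2 + 18*k + 17)/(6*k**2 + 6*k + 5).
A = 1, B = 1, C = k**2 + k + 5/6.
Key eq: (1)·f(k+1) = (1)·f(k) + (k**2 + k + 5/6).
deg f ≤ 3 (via 0,0,2).
Match coefficients ⇒ f(k) = k*(2*k**2 + 3)/6.
Then R = B(k−1)f/C = k*(2*k**2 + 3)/(6*k**2 + 6*k + 5), so s_k = R(k)·t_k = k*(2*k**2 + 3).
Check: Δs_k = 6*k**2 + 6*k + 5. ✓

s_k = k*(2*k**2 + 3)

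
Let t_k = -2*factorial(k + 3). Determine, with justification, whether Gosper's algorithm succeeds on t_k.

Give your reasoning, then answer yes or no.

Ratio r(k) = k + 4.
Normal form (A,B,C) = (k + 4, 1, 1).
Need (k + 4)·f(k+1) − (1)·f(k) = 1.
d = -1 from the (1,0,0) case.
deg f ≤ -1 is impossible — no certificate.

No. Not Gosper-summable.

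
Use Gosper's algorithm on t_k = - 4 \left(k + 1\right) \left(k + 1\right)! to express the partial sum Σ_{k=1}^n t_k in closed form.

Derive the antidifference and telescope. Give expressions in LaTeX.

Ratio r(k) = (k + 2)**2/(k + 1).
So A=k + 2 and B=1, with C=k + 1.
Set up (k + 2)·f(k+1) − (1)·f(k) − (k + 1) = 0.
Degrees (1,0,1) ⇒ d ≤ 0.
Solve for f: f(k) = 1 (degree 0 ≤ 0).
Then R = B(k−1)f/C = 1/(k + 1), so s_k = R(k)·t_k = -4*factorial(k + 1).
Verify: -4*(k + 1)*factorial(k + 1) matches t_k.
s_(n+1) = -4*factorial(n + 2) and s_(1) = -8, so S(n) = 8 - 4*factorial(n + 2).

S(n) = 8 - 4 \left(n + 2\right)!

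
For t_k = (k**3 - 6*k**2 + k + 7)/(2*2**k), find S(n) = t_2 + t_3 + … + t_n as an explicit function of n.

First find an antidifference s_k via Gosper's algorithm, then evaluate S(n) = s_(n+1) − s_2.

t_(k+1)/t_k = (k**3 - 3*k**2 - 8*k + 3)/(2*(k**3 - 6*k**2 + k + 7)).
Gosper form: A/B · C(k+1)/C(k) with A=1/2, B=1, C=k**3 - 6*k**2 + k + 7.
f must satisfy (1/2)·f(k+1) − (1)·f(k) = k**3 - 6*k**2 + k + 7.
d = 3 from the (0,0,3) case.
Coefficient equations give f(k) = -2*(k**3 - 3*k**2 - 2*k + 3).
So s_k = (B(k−1)f/C)·t_k = (-2*(k**3 - 3*k**2 - 2*k + 3)/(k**3 - 6*k**2 + k + 7))·t_k = (-k**3 + 3*k**2 + 2*k - 3)/2**k.
s_(k+1) − s_k = (k**3 - 6*k**2 + k + 7)/(2*2**k) = t_k.
Σ_(k=2)^n t_k = s_(n+1) − s_(2) = (2**(-n - 1)*(-n**3 + 5*n + 1)) − (5/4), i.e. 2**(-n - 2)*(-5*2**n - 2*n**3 + 10*n + 2).

S(n) = 2**(-n - 2)*(-5*2**n - 2*n**3 + 10*n + 2)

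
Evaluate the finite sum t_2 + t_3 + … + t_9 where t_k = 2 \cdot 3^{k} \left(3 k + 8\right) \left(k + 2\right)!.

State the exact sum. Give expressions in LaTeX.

r(k) = 3*(k + 3)*(3*k + 11)/(3*k + 8) after simplifying.
Factor: A=3*k + 9; B=1; C=k + 8/3.
Set up (3*k + 9)·f(k+1) − (1)·f(k) − (k + 8/3) = 0.
From deg A=1, deg B=0, deg C=1: d=0.
A polynomial solution: f(k) = 1/3.
Get s_k = R·t_k = 2*3**k*factorial(k + 2) with R(k) = B(k−1)f(k)/C(k) = 1/(3*k + 8).
Δs = 2*3**k*(3*k + 8)*factorial(k + 2), as required.
Sum = s_(10) − s_(2); s_(10) = 56569130956800, s_(2) = 432 ⇒ 56569130956368.

Σ = 56569130956368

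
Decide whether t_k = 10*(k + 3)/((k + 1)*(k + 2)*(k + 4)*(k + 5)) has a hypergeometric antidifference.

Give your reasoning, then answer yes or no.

Yes. s_k = 5*k*(k + 5)/(4*(k**2 + 5*k + 4)).

Compute t_(k+1)/t_k: get (k + 1)*(k + 4)**2/((k + 3)**2*(k + 6)).
Gosper form: A/B · C(k+1)/C(k) with A=k + 1, B=k + 6, C=k**2 + 6*k + 9.
Set up (k + 1)·f(k+1) − (k + 5)·f(k) − (k**2 + 6*k + 9) = 0.
Degrees (1,1,2) ⇒ d ≤ 4.
A polynomial solution: f(k) = k*(k + 2)*(k + 3)*(k + 5)/8.
R(k) = B(k−1)·f(k)/C(k) = k*(k + 2)*(k + 5)**2/(8*(k + 3)); s_k = R·t_k = 5*k*(k + 5)/(4*(k**2 + 5*k + 4)).
Verify: 10*(k + 3)/(k**4 + 12*k**3 + 49*k**2 + 78*k + 40) matches t_k.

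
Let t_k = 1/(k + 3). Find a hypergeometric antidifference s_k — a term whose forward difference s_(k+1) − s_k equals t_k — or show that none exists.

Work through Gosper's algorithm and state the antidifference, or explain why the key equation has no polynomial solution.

none (Gosper's algorithm certifies no s_k)

t_(k+1)/t_k = (k + 3)/(k + 4).
Factor: A=k + 3; B=k + 4; C=1.
Solve (k + 3)·f(k+1) − (k + 3)·f(k) = 1.
Degrees (1,1,0) ⇒ d ≤ 0.
Put f(k) = c0: A·f(k+1) − B(k−1)·f(k) − C = -1; need -1 = 0 — inconsistent ⇒ no f, not summable.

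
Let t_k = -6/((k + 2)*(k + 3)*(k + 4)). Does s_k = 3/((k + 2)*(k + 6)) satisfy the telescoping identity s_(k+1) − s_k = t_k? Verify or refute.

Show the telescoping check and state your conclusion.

Invalid: residual 9*(3*k + 16)/(k**5 + 22*k**4 + 185*k**3 + 740*k**2 + 1404*k + 1008) ≠ 0.

s_(k+1) = 3/((k + 3)*(k + 7))
s_(k+1) − s_k = 3*(-2*k - 9)/(k**4 + 18*k**3 + 113*k**2 + 288*k + 252)
(s_(k+1) − s_k) − t_k = 9*(3*k + 16)/(k**5 + 22*k**4 + 185*k**3 + 740*k**2 + 1404*k + 1008)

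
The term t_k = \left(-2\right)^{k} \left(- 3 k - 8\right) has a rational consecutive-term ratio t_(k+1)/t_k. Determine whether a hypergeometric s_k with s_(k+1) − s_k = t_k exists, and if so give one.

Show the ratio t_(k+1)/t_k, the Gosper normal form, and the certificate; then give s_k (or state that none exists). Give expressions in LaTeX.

s_k = \left(-2\right)^{k} \left(k + 2\right)

r(k) = 2*(-3*k - 11)/(3*k + 8) after simplifying.
A = -2, B = 1, C = k + 8/3.
f must satisfy (-2)·f(k+1) − (1)·f(k) = k + 8/3.
Bound: deg f ≤ 1.
Match coefficients ⇒ f(k) = -(k + 2)/3.
R(k) = B(k−1)·f(k)/C(k) = -(k + 2)/(3*k + 8); s_k = R·t_k = (-2)**k*(k + 2).
Δs = (-2)**k*(-3*k - 8), as required.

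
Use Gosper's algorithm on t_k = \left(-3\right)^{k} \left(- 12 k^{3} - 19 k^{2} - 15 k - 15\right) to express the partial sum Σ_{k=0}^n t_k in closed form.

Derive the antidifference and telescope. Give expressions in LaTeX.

Step 1: r(k) = 3*(-12*k**3 - 55*k**2 - 89*k - 61)/(12*k**3 + 19*k**2 + 15*k + 15).
Take A(k)=-3, B(k)=1, C(k)=k**3 + 19*k**2/12 + 5*k/4 + 5/4.
Set up (-3)·f(k+1) − (1)·f(k) − (k**3 + 19*k**2/12 + 5*k/4 + 5/4) = 0.
Bound: deg f ≤ 3.
A polynomial solution: f(k) = -(3*k**3 - 2*k**2 + 3)/12.
Certificate R = B(k−1)f/C = -(3*k**3 - 2*k**2 + 3)/(12*k**3 + 19*k**2 + 15*k + 15) gives s_k = (-3)**k*(3*k**3 - 2*k**2 + 3).
Verify: (-3)**k*(-12*k**3 - 19*k**2 - 15*k - 15) matches t_k.
s_(n+1) = (-3)**(n + 1)*(3*n**3 + 7*n**2 + 5*n + 4) and s_(0) = 3, so S(n) = -21*(-3)**n*n**2 - 15*(-3)**n*n - 12*(-3)**n + 3*(-3)**(n + 1)*n**3 - 3.

S(n) = - 21 \left(-3\right)^{n} n^{2} - 15 \left(-3\right)^{n} n - 12 \left(-3\right)^{n} + 3 \left(-3\right)^{n + 1} n^{3} - 3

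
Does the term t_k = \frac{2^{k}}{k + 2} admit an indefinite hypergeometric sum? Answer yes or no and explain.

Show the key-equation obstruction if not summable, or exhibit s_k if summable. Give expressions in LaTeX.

Step 1: r(k) = 2*(k + 2)/(k + 3).
Take A(k)=2*k + 4, B(k)=k + 3, C(k)=1.
Solve (2*k + 4)·f(k+1) − (k + 2)·f(k) = 1.
Bound: deg f ≤ -1.
deg f ≤ -1 is impossible — no certificate.

No — key equation has no polynomial f.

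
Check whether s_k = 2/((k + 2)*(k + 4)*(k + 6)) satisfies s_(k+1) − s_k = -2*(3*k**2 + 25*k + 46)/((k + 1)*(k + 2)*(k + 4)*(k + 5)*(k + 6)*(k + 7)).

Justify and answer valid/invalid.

s_(k+1) = 2/((k + 3)*(k + 5)*(k + 7))
s_(k+1) − s_k = 2/((k + 3)*(k + 5)*(k + 7)) - 2/((k + 2)*(k + 4)*(k + 6))
(s_(k+1) − s_k) − t_k = 2*(4*k**2 + 37*k + 81)/(k**7 + 28*k**6 + 322*k**5 + 1960*k**4 + 6769*k**3 + 13132*k**2 + 13068*k + 5040)

Invalid: residual 2*(4*k**2 + 37*k + 81)/(k**7 + 28*k**6 + 322*k**5 + 1960*k**4 + 6769*k**3 + 13132*k**2 + 13068*k + 5040) ≠ 0.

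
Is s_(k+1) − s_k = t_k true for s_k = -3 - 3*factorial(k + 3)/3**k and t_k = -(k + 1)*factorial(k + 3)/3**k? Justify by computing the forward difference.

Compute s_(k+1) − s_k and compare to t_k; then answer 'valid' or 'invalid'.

Valid: the claim telescopes to t_k.

s_(k+1) = -3*3**(-k - 1)*factorial(k + 4) - 3
s_(k+1) − s_k = -(k + 1)*factorial(k + 3)/3**k
(s_(k+1) − s_k) − t_k = 0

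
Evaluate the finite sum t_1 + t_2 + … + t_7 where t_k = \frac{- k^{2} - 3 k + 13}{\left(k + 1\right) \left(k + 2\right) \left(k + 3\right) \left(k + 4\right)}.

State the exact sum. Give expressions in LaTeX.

Σ = 35/792

Ratio r(k) = (k + 1)*(3*k + (k + 1)**2 - 10)/((k + 5)*(k**2 + 3*k - 13)).
Take A(k)=k + 1, B(k)=k + 5, C(k)=k**2 + 3*k - 13.
f must satisfy (k + 1)·f(k+1) − (k + 4)·f(k) = k**2 + 3*k - 13.
Degrees (1,1,2) ⇒ d ≤ 3.
Coefficient equations give f(k) = -k*(k**2 + 8*k + 17)/2.
R(k) = B(k−1)·f(k)/C(k) = -k*(k + 4)*(k**2 + 8*k + 17)/(2*(k**2 + 3*k - 13)); s_k = R·t_k = k*(k**2 + 8*k + 17)/(2*(k + 1)*(k + 2)*(k + 3)).
s_(k+1) − s_k = (-k**2 - 3*k + 13)/(k**4 + 10*k**3 + 35*k**2 + 50*k + 24) = t_k.
Telescoping: Σ = s_(8) − s_(1) = 58/99 − (13/24) = 35/792.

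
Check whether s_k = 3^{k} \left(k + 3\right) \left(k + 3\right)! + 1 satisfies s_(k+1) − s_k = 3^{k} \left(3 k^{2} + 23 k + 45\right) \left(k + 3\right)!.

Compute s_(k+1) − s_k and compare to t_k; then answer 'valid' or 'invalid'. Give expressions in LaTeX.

s_(k+1) = 3**(k + 1)*(k + 4)*factorial(k + 4) + 1
s_(k+1) − s_k = 3**k*(3*k**2 + 23*k + 45)*factorial(k + 3)
(s_(k+1) − s_k) − t_k = 0

Valid: the claim telescopes to t_k.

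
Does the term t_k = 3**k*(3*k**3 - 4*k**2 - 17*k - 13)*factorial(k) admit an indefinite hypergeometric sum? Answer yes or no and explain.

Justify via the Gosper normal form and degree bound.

Ratio r(k) = 3*(3*k**4 + 8*k**3 - 11*k**2 - 47*k - 31)/(3*k**3 - 4*k**2 - 17*k - 13).
Factor: A=3*k + 3; B=1; C=k**3 - 4*k**2/3 - 17*k/3 - 13/3.
Set up (3*k + 3)·f(k+1) − (1)·f(k) − (k**3 - 4*k**2/3 - 17*k/3 - 13/3) = 0.
deg f ≤ 2 (via 1,0,3).
Match coefficients ⇒ f(k) = (k**2 - 4*k - 2)/3.
Certificate R = B(k−1)f/C = (k**2 - 4*k - 2)/(3*k**3 - 4*k**2 - 17*k - 13) gives s_k = 3**k*(k**2 - 4*k - 2)*factorial(k).
Δs = 3**k*(3*k**3 - 4*k**2 - 17*k - 13)*factorial(k), as required.

Yes. s_k = 3**k*(k**2 - 4*k - 2)*factorial(k).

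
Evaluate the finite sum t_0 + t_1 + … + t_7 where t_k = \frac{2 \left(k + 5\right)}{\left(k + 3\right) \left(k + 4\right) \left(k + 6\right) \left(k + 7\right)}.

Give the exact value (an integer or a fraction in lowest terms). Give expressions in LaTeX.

Σ = 34/693

The ratio is (k + 3)*(k + 6)**2/((k + 5)**2*(k + 8)).
A = k + 3, B = k + 8, C = k**2 + 10*k + 25.
Key eq: (k + 3)·f(k+1) = (k + 7)·f(k) + (k**2 + 10*k + 25).
From deg A=1, deg B=1, deg C=2: d=4.
Solving with deg f ≤ 4: f(k) = k*(k + 4)*(k + 5)*(k + 9)/36.
R(k) = B(k−1)·f(k)/C(k) = k*(k + 4)*(k + 7)*(k + 9)/(36*(k + 5)); s_k = R·t_k = k*(k + 9)/(18*(k**2 + 9*k + 18)).
s_(k+1) − s_k = 2*(k + 5)/(k**4 + 20*k**3 + 145*k**2 + 450*k + 504) = t_k.
Telescoping: Σ = s_(8) − s_(0) = 34/693 − (0) = 34/693.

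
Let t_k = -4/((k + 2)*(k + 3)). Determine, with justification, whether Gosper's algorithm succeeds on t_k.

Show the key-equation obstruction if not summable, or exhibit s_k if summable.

Step 1: r(k) = (k + 2)/(k + 4).
Take A(k)=k + 2, B(k)=k + 4, C(k)=1.
Set up (k + 2)·f(k+1) − (k + 3)·f(k) − (1) = 0.
From deg A=1, deg B=1, deg C=0: d=1.
Match coefficients ⇒ f(k) = k/2.
R(k) = B(k−1)·f(k)/C(k) = k*(k + 3)/2; s_k = R·t_k = -2*k/(k + 2).
Check: Δs_k = -4/(k**2 + 5*k + 6). ✓

Yes. s_k = -2*k/(k + 2).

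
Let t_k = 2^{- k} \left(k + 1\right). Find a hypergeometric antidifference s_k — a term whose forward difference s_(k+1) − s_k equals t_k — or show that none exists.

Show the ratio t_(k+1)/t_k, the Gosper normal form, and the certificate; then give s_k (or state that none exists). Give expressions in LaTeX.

r(k) = (k + 2)/(2*(k + 1)) after simplifying.
Factor: A=1/2; B=1; C=k + 1.
Solve (1/2)·f(k+1) − (1)·f(k) = k + 1.
Bound: deg f ≤ 1.
Match coefficients ⇒ f(k) = -2*(k + 2).
R(k) = B(k−1)·f(k)/C(k) = -2*(k + 2)/(k + 1); s_k = R·t_k = 2**(1 - k)*(-k - 2).
Verify: (k + 1)/2**k matches t_k.

s_k = 2^{1 - k} \left(- k - 2\right)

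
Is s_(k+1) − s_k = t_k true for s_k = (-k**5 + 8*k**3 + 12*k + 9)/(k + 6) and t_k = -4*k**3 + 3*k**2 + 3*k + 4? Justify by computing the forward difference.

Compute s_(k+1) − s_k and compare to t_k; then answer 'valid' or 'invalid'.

Invalid: residual 3*(3*k**4 + 24*k**3 - 22*k**2 - 19*k - 21)/(k**2 + 13*k + 42) ≠ 0.

s_(k+1) = (12*k - (k + 1)**5 + 8*(k + 1)**3 + 21)/(k + 7)
s_(k+1) − s_k = (-4*k**5 - 40*k**4 - 54*k**3 + 103*k**2 + 121*k + 105)/(k**2 + 13*k + 42)
(s_(k+1) − s_k) − t_k = 3*(3*k**4 + 24*k**3 - 22*k**2 - 19*k - 21)/(k**2 + 13*k + 42)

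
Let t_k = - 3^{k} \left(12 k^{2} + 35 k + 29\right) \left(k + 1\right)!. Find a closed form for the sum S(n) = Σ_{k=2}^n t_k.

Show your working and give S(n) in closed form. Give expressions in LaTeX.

S(n) = - 12 \cdot 3^{n} n \left(n + 2\right)! - 15 \cdot 3^{n} \left(n + 2\right)! + 486

Ratio r(k) = 3*(12*k**3 + 83*k**2 + 194*k + 152)/(12*k**2 + 35*k + 29).
Take A(k)=3*k + 6, B(k)=1, C(k)=k**2 + 35*k/12 + 29/12.
Solve (3*k + 6)·f(k+1) − (1)·f(k) = k**2 + 35*k/12 + 29/12.
Bound: deg f ≤ 1.
Solving with deg f ≤ 1: f(k) = (4*k + 1)/12.
Certificate R = B(k−1)f/C = (4*k + 1)/(12*k**2 + 35*k + 29) gives s_k = -3**k*(4*k + 1)*factorial(k + 1).
Verify: -3**k*(12*k**2 + 35*k + 29)*factorial(k + 1) matches t_k.
s_(n+1) = -3**(n + 1)*(4*n + 5)*factorial(n + 2) and s_(2) = -486, so S(n) = -12*3**n*n*factorial(n + 2) - 15*3**n*factorial(n + 2) + 486.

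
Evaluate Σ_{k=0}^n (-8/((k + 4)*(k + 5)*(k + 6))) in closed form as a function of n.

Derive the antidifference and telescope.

The ratio is (k + 4)/(k + 7).
So A=k + 4 and B=k + 7, with C=1.
Solve (k + 4)·f(k+1) − (k + 6)·f(k) = 1.
From deg A=1, deg B=1, deg C=0: d=2.
Coefficient equations give f(k) = k*(k + 9)/40.
So s_k = (B(k−1)f/C)·t_k = (k*(k + 6)*(k + 9)/40)·t_k = k*(-k - 9)/(5*(k + 4)*(k + 5)).
Check: Δs_k = -8/(k**3 + 15*k**2 + 74*k + 120). ✓
Telescope: S(n) = s_(n+1) − s_(0) = (-n**2 - 11*n - 10)/(5*(n**2 + 11*n + 30)) − (0) = (-n**2 - 11*n - 10)/(5*(n**2 + 11*n + 30)).

S(n) = (-n**2 - 11*n - 10)/(5*(n**2 + 11*n + 30))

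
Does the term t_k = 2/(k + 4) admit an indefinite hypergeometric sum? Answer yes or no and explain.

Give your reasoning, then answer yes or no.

No — key equation has no polynomial f.

Ratio r(k) = (k + 4)/(k + 5).
Factor: A=k + 4; B=k + 5; C=1.
Solve (k + 4)·f(k+1) − (k + 4)·f(k) = 1.
deg f ≤ 0 (via 1,1,0).
Write f(k) = c0. Then LHS − RHS = -1, requiring -1 = 0: contradictory. No certificate.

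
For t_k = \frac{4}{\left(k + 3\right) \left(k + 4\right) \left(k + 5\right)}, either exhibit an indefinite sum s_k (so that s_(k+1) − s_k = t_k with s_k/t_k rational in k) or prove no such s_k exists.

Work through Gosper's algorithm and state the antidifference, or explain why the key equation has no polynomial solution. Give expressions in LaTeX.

s_k = \frac{k \left(k + 7\right)}{6 \left(k + 3\right) \left(k + 4\right)}

Ratio r(k) = (k + 3)/(k + 6).
Take A(k)=k + 3, B(k)=k + 6, C(k)=1.
Set up (k + 3)·f(k+1) − (k + 5)·f(k) − (1) = 0.
From deg A=1, deg B=1, deg C=0: d=2.
Solving with deg f ≤ 2: f(k) = k*(k + 7)/24.
R(k) = B(k−1)·f(k)/C(k) = k*(k + 5)*(k + 7)/24; s_k = R·t_k = k*(k + 7)/(6*(k + 3)*(k + 4)).
Δs = 4/(k**3 + 12*k**2 + 47*k + 60), as required.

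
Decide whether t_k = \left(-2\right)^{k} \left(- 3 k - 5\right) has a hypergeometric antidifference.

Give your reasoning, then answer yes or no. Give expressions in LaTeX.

t_(k+1)/t_k = 2*(-3*k - 8)/(3*k + 5).
A = -2, B = 1, C = k + 5/3.
Key eq: (-2)·f(k+1) = (1)·f(k) + (k + 5/3).
deg f ≤ 1 (via 0,0,1).
Match coefficients ⇒ f(k) = -(k + 1)/3.
Get s_k = R·t_k = (-2)**k*(k + 1) with R(k) = B(k−1)f(k)/C(k) = -(k + 1)/(3*k + 5).
s_(k+1) − s_k = (-2)**k*(-3*k - 5) = t_k.

Yes. s_k = \left(-2\right)^{k} \left(k + 1\right).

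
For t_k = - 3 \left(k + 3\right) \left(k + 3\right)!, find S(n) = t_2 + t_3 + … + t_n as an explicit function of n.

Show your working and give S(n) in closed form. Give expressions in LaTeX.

The ratio is (k + 4)**2/(k + 3).
Factor: A=k + 4; B=1; C=k + 3.
Need (k + 4)·f(k+1) − (1)·f(k) = k + 3.
deg f ≤ 0 (via 1,0,1).
Coefficient equations give f(k) = 1.
So s_k = (B(k−1)f/C)·t_k = (1/(k + 3))·t_k = -3*factorial(k + 3).
Δs = -3*(k + 3)*factorial(k + 3), as required.
Σ_(k=2)^n t_k = s_(n+1) − s_(2) = (-3*factorial(n + 4)) − (-360), i.e. 360 - 3*factorial(n + 4).

S(n) = 360 - 3 \left(n + 4\right)!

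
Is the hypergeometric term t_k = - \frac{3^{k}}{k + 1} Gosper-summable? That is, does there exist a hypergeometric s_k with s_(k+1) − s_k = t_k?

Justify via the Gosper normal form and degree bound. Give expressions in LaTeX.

No — key equation has no polynomial f.

t_(k+1)/t_k = 3*(k + 1)/(k + 2).
Factor: A=3*k + 3; B=k + 2; C=1.
f must satisfy (3*k + 3)·f(k+1) − (k + 1)·f(k) = 1.
deg f ≤ -1 (via 1,1,0).
Bound -1 < 0, so the key equation has no polynomial solution.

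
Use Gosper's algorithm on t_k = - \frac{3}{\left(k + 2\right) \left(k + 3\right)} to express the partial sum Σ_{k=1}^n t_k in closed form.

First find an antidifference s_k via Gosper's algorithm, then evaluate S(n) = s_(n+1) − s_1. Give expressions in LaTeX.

S(n) = - \frac{n}{n + 3}

Compute t_(k+1)/t_k: get (k + 2)/(k + 4).
So A=k + 2 and B=k + 4, with C=1.
Need (k + 2)·f(k+1) − (k + 3)·f(k) = 1.
d = 1 from the (1,1,0) case.
A polynomial solution: f(k) = k/2.
So s_k = (B(k−1)f/C)·t_k = (k*(k + 3)/2)·t_k = -3*k/(2*k + 4).
s_(k+1) − s_k = -3/(k**2 + 5*k + 6) = t_k.
s_(n+1) = 3*(-n - 1)/(2*(n + 3)) and s_(1) = -1/2, so S(n) = -n/(n + 3).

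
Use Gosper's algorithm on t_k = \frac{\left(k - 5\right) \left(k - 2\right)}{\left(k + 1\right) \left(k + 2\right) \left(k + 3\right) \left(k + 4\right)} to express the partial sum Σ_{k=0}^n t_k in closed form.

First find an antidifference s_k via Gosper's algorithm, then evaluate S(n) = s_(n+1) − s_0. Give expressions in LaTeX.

t_(k+1)/t_k = (k - 4)*(k - 1)*(k + 1)/((k - 5)*(k - 2)*(k + 5)).
Gosper form: A/B · C(k+1)/C(k) with A=k + 1, B=k + 5, C=k**2 - 7*k + 10.
Set up (k + 1)·f(k+1) − (k + 4)·f(k) − (k**2 - 7*k + 10) = 0.
From deg A=1, deg B=1, deg C=2: d=3.
Solve for f: f(k) = k*(k**2 + 4*k + 15)/2 (degree 3 ≤ 3).
R(k) = B(k−1)·f(k)/C(k) = k*(k + 4)*(k**2 + 4*k + 15)/(2*(k - 5)*(k - 2)); s_k = R·t_k = k*(k**2 + 4*k + 15)/(2*(k**3 + 6*k**2 + 11*k + 6)).
Check: Δs_k = (k**2 - 7*k + 10)/(k**4 + 10*k**3 + 35*k**2 + 50*k + 24). ✓
Telescope: S(n) = s_(n+1) − s_(0) = (n**3 + 7*n**2 + 26*n + 20)/(2*(n**3 + 9*n**2 + 26*n + 24)) − (0) = (n**3 + 7*n**2 + 26*n + 20)/(2*(n**3 + 9*n**2 + 26*n + 24)).

S(n) = \frac{n^{3} + 7 n^{2} + 26 n + 20}{2 \left(n^{3} + 9 n^{2} + 26 n + 24\right)}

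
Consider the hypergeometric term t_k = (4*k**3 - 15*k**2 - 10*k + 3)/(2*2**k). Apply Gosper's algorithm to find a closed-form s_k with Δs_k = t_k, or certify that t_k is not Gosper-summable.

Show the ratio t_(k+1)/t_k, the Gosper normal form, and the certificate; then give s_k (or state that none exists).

Compute t_(k+1)/t_k: get (4*k**3 - 3*k**2 - 28*k - 18)/(2*(4*k**3 - 15*k**2 - 10*k + 3)).
Gosper form: A/B · C(k+1)/C(k) with A=1/2, B=1, C=k**3 - 15*k**2/4 - 5*k/2 + 3/4.
Key eq: (1/2)·f(k+1) = (1)·f(k) + (k**3 - 15*k**2/4 - 5*k/2 + 3/4).
deg f ≤ 3 (via 0,0,3).
Match coefficients ⇒ f(k) = -k*(4*k**2 - 3*k - 4)/2.
R(k) = B(k−1)·f(k)/C(k) = -2*k*(4*k**2 - 3*k - 4)/(4*k**3 - 15*k**2 - 10*k + 3); s_k = R·t_k = k*(-4*k**2 + 3*k + 4)/2**k.
s_(k+1) − s_k = (4*k**3 - 15*k**2 - 10*k + 3)/(2*2**k) = t_k.

s_k = k*(-4*k**2 + 3*k + 4)/2**k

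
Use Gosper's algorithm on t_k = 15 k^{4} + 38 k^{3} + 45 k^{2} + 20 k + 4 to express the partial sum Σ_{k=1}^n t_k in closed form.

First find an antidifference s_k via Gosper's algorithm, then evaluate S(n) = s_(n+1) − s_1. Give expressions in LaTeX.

S(n) = n \left(3 n^{4} + 17 n^{3} + 39 n^{2} + 42 n + 21\right)

Step 1: r(k) = (15*k**4 + 98*k**3 + 249*k**2 + 284*k + 122)/(15*k**4 + 38*k**3 + 45*k**2 + 20*k + 4).
Take A(k)=1, B(k)=1, C(k)=k**4 + 38*k**3/15 + 3*k**2 + 4*k/3 + 4/15.
Set up (1)·f(k+1) − (1)·f(k) − (k**4 + 38*k**3/15 + 3*k**2 + 4*k/3 + 4/15) = 0.
deg f ≤ 5 (via 0,0,4).
Match coefficients ⇒ f(k) = k*(3*k**4 + 2*k**3 + k**2 - 3*k + 1)/15.
Certificate R = B(k−1)f/C = k*(3*k**4 + 2*k**3 + k**2 - 3*k + 1)/(15*k**4 + 38*k**3 + 45*k**2 + 20*k + 4) gives s_k = k*(3*k**4 + 2*k**3 + k**2 - 3*k + 1).
s_(k+1) − s_k = 15*k**4 + 38*k**3 + 45*k**2 + 20*k + 4 = t_k.
s_(n+1) = 3*n**5 + 17*n**4 + 39*n**3 + 42*n**2 + 21*n + 4 and s_(1) = 4, so S(n) = n*(3*n**4 + 17*n**3 + 39*n**2 + 42*n + 21).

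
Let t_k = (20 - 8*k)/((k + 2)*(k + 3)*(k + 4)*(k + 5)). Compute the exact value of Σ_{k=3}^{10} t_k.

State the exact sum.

Σ = -32/1365

Step 1: r(k) = (k + 2)*(2*k - 3)/((k + 6)*(2*k - 5)).
Take A(k)=k + 2, B(k)=k + 6, C(k)=k - 5/2.
Key eq: (k + 2)·f(k+1) = (k + 5)·f(k) + (k - 5/2).
Bound: deg f ≤ 3.
Solving with deg f ≤ 3: f(k) = -k*(k**2 + 9*k + 50)/48.
Certificate R = B(k−1)f/C = -k*(k + 5)*(k**2 + 9*k + 50)/(24*(2*k - 5)) gives s_k = k*(k**2 + 9*k + 50)/(6*(k + 2)*(k + 3)*(k + 4)).
s_(k+1) − s_k = 4*(5 - 2*k)/(k**4 + 14*k**3 + 71*k**2 + 154*k + 120) = t_k.
Σ_(k=3)^(10) t_k = s_(11) − s_(3) = 33/182 − (43/210) = -32/1365.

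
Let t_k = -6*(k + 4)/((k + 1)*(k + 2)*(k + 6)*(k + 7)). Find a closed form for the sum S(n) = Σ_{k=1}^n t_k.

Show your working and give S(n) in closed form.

S(n) = 3*n*(-n - 9)/(14*(n**2 + 9*n + 14))

r(k) = (k + 1)*(k + 5)*(k + 6)/((k + 3)*(k + 4)*(k + 8)) after simplifying.
Factor: A=k + 1; B=k + 8; C=k**4 + 16*k**3 + 95*k**2 + 248*k + 240.
f must satisfy (k + 1)·f(k+1) − (k + 7)·f(k) = k**4 + 16*k**3 + 95*k**2 + 248*k + 240.
Bound: deg f ≤ 6.
Solve for f: f(k) = k*(k + 2)*(k + 3)*(k + 4)*(k + 5)*(k + 7)/12 (degree 6 ≤ 6).
Certificate R = B(k−1)f/C = k*(k + 2)*(k + 7)**2/(12*(k + 4)) gives s_k = k*(-k - 7)/(2*(k**2 + 7*k + 6)).
Δs = 6*(-k - 4)/(k**4 + 16*k**3 + 83*k**2 + 152*k + 84), as required.
Telescope: S(n) = s_(n+1) − s_(1) = (-n**2 - 9*n - 8)/(2*(n**2 + 9*n + 14)) − (-2/7) = 3*n*(-n - 9)/(14*(n**2 + 9*n + 14)).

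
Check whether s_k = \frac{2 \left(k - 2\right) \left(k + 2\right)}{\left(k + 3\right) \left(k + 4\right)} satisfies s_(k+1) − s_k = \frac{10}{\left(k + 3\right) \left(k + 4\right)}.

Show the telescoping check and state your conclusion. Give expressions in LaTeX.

s_(k+1) = 2*(k - 1)*(k + 3)/((k + 4)*(k + 5))
s_(k+1) − s_k = 2*(7*k + 11)/(k**3 + 12*k**2 + 47*k + 60)
(s_(k+1) − s_k) − t_k = 4*(k - 7)/(k**3 + 12*k**2 + 47*k + 60)

Invalid: residual \frac{4 \left(k - 7\right)}{k^{3} + 12 k^{2} + 47 k + 60} ≠ 0.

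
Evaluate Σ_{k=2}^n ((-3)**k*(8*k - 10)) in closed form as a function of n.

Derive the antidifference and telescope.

Ratio r(k) = 3*(1 - 4*k)/(4*k - 5).
Gosper form: A/B · C(k+1)/C(k) with A=-3, B=1, C=k - 5/4.
f must satisfy (-3)·f(k+1) − (1)·f(k) = k - 5/4.
deg f ≤ 1 (via 0,0,1).
Solve for f: f(k) = -(k - 2)/4 (degree 1 ≤ 1).
R(k) = B(k−1)·f(k)/C(k) = -(k - 2)/(4*k - 5); s_k = R·t_k = 2*(-3)**k*(2 - k).
Verify: (-3)**k*(8*k - 10) matches t_k.
Telescope: S(n) = s_(n+1) − s_(2) = 6*(-3)**n*(n - 1) − (0) = 6*(-3)**n*(n - 1).

S(n) = 6*(-3)**n*(n - 1)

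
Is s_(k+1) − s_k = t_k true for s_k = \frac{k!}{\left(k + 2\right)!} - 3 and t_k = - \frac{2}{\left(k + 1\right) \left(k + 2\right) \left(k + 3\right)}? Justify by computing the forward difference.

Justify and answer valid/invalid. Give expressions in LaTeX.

s_(k+1) = -(3*k**2 + 15*k + 17)/((k + 2)*(k + 3))
s_(k+1) − s_k = -2/((k + 1)*(k + 2)*(k + 3))
(s_(k+1) − s_k) − t_k = 0

valid (s_(k+1) − s_k reduces to t_k)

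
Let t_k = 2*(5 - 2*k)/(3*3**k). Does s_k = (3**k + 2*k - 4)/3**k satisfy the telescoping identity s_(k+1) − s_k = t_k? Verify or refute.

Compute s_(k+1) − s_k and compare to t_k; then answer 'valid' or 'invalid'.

valid; difference matches t_k

s_(k+1) = (3*3**k + 2*k - 2)/(3*3**k)
s_(k+1) − s_k = 2*(5 - 2*k)/(3*3**k)
(s_(k+1) − s_k) − t_k = 0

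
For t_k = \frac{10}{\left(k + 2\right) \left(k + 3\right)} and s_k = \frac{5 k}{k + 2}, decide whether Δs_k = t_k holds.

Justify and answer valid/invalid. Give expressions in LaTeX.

s_(k+1) = 5*(k + 1)/(k + 3)
s_(k+1) − s_k = 10/(k**2 + 5*k + 6)
(s_(k+1) − s_k) − t_k = 0

Valid: the claim telescopes to t_k.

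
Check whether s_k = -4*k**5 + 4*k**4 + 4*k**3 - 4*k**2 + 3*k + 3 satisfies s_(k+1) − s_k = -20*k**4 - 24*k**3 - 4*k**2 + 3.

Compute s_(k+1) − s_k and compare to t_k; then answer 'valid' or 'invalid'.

s_(k+1) = -4*k**5 - 16*k**4 - 20*k**3 - 8*k**2 + 3*k + 6
s_(k+1) − s_k = -20*k**4 - 24*k**3 - 4*k**2 + 3
(s_(k+1) − s_k) − t_k = 0

Valid: the claim telescopes to t_k.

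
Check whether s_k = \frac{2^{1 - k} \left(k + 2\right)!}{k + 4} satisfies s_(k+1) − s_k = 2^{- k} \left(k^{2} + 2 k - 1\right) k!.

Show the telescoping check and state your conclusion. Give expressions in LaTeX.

s_(k+1) = factorial(k + 3)/(2**k*(k + 5))
s_(k+1) − s_k = (k**2 + 5*k + 2)*factorial(k + 2)/(2**k*(k + 4)*(k + 5))
(s_(k+1) − s_k) − t_k = -3*(k**3 + 6*k**2 + 5*k - 8)*factorial(k)/(2**k*(k + 4)*(k + 5))

Invalid: residual - \frac{3 \cdot 2^{- k} \left(k^{3} + 6 k^{2} + 5 k - 8\right) k!}{\left(k + 4\right) \left(k + 5\right)} ≠ 0.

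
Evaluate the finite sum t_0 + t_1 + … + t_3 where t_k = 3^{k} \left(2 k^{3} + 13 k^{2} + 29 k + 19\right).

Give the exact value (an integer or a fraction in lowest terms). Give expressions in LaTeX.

Σ = 8992

The ratio is 3*(2*k**3 + 19*k**2 + 61*k + 63)/(2*k**3 + 13*k**2 + 29*k + 19).
Take A(k)=3, B(k)=1, C(k)=k**3 + 13*k**2/2 + 29*k/2 + 19/2.
Key eq: (3)·f(k+1) = (1)·f(k) + (k**3 + 13*k**2/2 + 29*k/2 + 19/2).
From deg A=0, deg B=0, deg C=3: d=3.
Match coefficients ⇒ f(k) = (k**3 + 2*k**2 + 4*k - 1)/2.
Certificate R = B(k−1)f/C = (k**3 + 2*k**2 + 4*k - 1)/(2*k**3 + 13*k**2 + 29*k + 19) gives s_k = 3**k*(k**3 + 2*k**2 + 4*k - 1).
Δs = 3**k*(2*k**3 + 13*k**2 + 29*k + 19), as required.
Sum = s_(4) − s_(0); s_(4) = 8991, s_(0) = -1 ⇒ 8992.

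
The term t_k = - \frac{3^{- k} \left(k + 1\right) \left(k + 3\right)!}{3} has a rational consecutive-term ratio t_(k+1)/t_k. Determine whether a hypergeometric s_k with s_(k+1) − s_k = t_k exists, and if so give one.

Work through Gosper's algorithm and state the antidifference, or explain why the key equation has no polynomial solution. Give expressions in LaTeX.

s_k = - 3^{- k} \left(k + 3\right)!

Ratio r(k) = (k + 2)*(k + 4)/(3*(k + 1)).
Take A(k)=k/3 + 4/3, B(k)=1, C(k)=k + 1.
Solve (k/3 + 4/3)·f(k+1) − (1)·f(k) = k + 1.
deg f ≤ 0 (via 1,0,1).
Solve for f: f(k) = 3 (degree 0 ≤ 0).
Get s_k = R·t_k = -factorial(k + 3)/3**k with R(k) = B(k−1)f(k)/C(k) = 3/(k + 1).
s_(k+1) − s_k = -(k + 1)*factorial(k + 3)/(3*3**k) = t_k.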